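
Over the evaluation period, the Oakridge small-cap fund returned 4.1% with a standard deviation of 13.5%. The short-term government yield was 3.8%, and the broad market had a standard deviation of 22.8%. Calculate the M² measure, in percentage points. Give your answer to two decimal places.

Sharpe = (Rp − Rf) / σp = (4.1% − 3.8%) / 13.5% = 0.0222
M² = Rf + Sharpe × σm = 3.8% + 0.0222 × 22.8% = 4.3062%

4.31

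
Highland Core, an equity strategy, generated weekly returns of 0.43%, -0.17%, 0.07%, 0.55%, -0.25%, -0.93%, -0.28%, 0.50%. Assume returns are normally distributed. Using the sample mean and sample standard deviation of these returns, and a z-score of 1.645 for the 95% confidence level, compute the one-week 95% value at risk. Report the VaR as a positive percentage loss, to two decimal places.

μ = (0.43 − 0.17 + 0.07 + 0.55 − 0.25 − 0.93 − 0.28 + 0.5) / 8 = -0.0100%
Σ(r − μ)² = 1.7762; sample σ = √(1.7762/7) = 0.5037%
VaR = −(μ − z·σ) = −(-0.0100 − 1.645 × 0.5037) = −(-0.8386) = 0.8386%

0.84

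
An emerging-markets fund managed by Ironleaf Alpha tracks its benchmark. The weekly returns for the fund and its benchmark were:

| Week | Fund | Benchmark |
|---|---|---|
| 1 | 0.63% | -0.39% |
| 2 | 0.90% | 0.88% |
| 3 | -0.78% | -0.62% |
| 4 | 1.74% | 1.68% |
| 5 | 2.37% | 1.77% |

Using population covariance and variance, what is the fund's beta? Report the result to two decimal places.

0.97

r̄p = 0.9720%,  r̄m = 0.6640%
Cov = Σ(rp − r̄p)(rm − r̄m) / 5 = 0.9842
Var(rm) = Σ(rm − r̄m)² / 5 = 1.0123
β = Cov / Var = 0.9842 / 1.0123 = 0.9722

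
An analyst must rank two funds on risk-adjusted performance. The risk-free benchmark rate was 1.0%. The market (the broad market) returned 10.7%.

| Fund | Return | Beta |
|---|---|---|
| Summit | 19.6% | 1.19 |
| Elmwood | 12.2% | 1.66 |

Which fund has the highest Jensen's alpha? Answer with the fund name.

Summit

Summit: α = 19.6% − [1.0% + 1.19 × (10.7% − 1.0%)] = 7.057
Elmwood: α = 12.2% − [1.0% + 1.66 × (10.7% − 1.0%)] = -4.902
Highest: Summit (7.057).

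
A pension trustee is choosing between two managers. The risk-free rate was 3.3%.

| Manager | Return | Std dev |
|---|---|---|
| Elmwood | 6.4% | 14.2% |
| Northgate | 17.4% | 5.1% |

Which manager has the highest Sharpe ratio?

Northgate

Elmwood: Sharpe ratio = (6.4% − 3.3%) / 14.2% = 0.218
Northgate: Sharpe ratio = (17.4% − 3.3%) / 5.1% = 2.765
Highest: Northgate (2.765).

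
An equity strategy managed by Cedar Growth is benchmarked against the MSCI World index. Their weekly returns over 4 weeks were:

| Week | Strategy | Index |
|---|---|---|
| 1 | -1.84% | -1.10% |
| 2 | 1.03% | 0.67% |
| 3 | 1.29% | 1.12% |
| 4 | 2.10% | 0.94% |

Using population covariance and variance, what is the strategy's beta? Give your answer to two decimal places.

r̄p = 0.6450%,  r̄m = 0.4075%
Cov = Σ(rp − r̄p)(rm − r̄m) / 4 = 1.2704
Var(rm) = Σ(rm − r̄m)² / 4 = 0.7832
β = Cov / Var = 1.2704 / 0.7832 = 1.6221

1.62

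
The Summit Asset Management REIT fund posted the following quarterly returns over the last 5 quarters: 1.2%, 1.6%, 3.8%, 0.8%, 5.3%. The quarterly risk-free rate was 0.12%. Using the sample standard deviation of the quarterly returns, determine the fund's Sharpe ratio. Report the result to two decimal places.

μ = (1.2 + 1.6 + 3.8 + 0.8 + 5.3) / 5 = 12.70 / 5 = 2.5400%
Sample σ = √[Σ(r − μ)² / 4] = √[14.9120 / 4] = √3.7280 = 1.9308%
Sharpe = (μ − rf) / σ = (2.5400 − 0.12) / 1.9308 = 2.4200 / 1.9308 = 1.2534

1.25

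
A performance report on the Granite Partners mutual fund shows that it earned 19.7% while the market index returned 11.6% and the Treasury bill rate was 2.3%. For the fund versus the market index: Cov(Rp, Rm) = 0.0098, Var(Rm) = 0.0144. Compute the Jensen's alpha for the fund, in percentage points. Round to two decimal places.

β = Cov / Var = 0.0098 / 0.0144 = 0.6806
E[R] = Rf + β(Rm − Rf) = 2.3% + 0.6806 × (11.6% − 2.3%) = 8.6296%
α = Rp − E[R] = 19.7% − 8.6296% = 11.0704

11.07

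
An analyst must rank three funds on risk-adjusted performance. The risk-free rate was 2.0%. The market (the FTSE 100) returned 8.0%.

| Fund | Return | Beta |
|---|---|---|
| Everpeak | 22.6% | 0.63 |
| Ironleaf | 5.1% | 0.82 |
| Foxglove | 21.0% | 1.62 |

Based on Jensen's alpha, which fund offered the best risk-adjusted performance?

Everpeak

Everpeak: α = 22.6% − [2.0% + 0.63 × (8.0% − 2.0%)] = 16.820
Ironleaf: α = 5.1% − [2.0% + 0.82 × (8.0% − 2.0%)] = -1.820
Foxglove: α = 21.0% − [2.0% + 1.62 × (8.0% − 2.0%)] = 9.280
Highest: Everpeak (16.820).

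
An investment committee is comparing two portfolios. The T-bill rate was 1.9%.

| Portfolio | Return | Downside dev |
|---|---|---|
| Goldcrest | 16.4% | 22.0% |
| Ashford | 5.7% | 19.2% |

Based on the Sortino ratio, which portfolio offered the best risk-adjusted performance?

Goldcrest

Goldcrest: Sortino ratio = (16.4% − 1.9%) / 22.0% = 0.659
Ashford: Sortino ratio = (5.7% − 1.9%) / 19.2% = 0.198
Highest: Goldcrest (0.659).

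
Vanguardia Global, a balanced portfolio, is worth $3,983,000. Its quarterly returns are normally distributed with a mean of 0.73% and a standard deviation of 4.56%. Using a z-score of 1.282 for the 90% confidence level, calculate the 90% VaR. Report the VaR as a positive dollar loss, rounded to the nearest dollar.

$203,767

Return at the 90% tail: μ − z·σ = 0.73% − 1.282 × 4.56% = 0.73 − 5.84592 = -5.11592%
VaR = −(-5.11592%) × $3,983,000 = 5.11592% × $3,983,000 = $203,767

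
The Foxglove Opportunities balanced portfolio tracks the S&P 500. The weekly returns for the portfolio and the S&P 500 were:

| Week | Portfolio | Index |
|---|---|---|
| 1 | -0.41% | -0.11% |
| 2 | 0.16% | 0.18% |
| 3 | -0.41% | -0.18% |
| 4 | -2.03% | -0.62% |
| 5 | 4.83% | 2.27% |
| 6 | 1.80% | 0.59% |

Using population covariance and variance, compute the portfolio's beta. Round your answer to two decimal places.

2.31

r̄p = 0.6567%,  r̄m = 0.3550%
Cov = Σ(rp − r̄p)(rm − r̄m) / 6 = 2.0056
Var(rm) = Σ(rm − r̄m)² / 6 = 0.8677
β = Cov / Var = 2.0056 / 0.8677 = 2.3114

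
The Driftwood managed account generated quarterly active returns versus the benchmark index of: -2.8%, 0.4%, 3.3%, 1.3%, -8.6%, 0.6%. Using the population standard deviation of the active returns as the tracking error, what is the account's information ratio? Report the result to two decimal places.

-0.25

r̄ = (-2.8 + 0.4 + 3.3 + 1.3 − 8.6 + 0.6) / 6 = -0.9667%
Σ(r − r̄)² = (-2.8 − (-0.9667))² + (0.4 − (-0.9667))² + … = 89.2933
σ = √[89.2933 / 6] = 3.8577%
IR = r̄ / tracking error = -0.9667 / 3.8577 = -0.2506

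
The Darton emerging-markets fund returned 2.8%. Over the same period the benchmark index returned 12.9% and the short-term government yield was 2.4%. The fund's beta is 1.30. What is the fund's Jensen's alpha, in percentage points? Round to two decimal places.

CAPM expected return = Rf + β(Rm − Rf) = 2.4% + 1.30 × (12.9% − 2.4%) = 2.4 + 1.30 × 10.50 = 16.0500%
Jensen's α = Rp − E[R] = 2.8% − 16.0500% = -13.2500

-13.25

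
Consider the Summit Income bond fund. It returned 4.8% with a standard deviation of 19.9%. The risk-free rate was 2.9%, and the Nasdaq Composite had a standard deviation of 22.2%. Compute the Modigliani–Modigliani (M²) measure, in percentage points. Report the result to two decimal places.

5.02

Sharpe = (Rp − Rf) / σp = (4.8% − 2.9%) / 19.9% = 0.0955
M² = Rf + Sharpe × σm = 2.9% + 0.0955 × 22.2% = 5.0201%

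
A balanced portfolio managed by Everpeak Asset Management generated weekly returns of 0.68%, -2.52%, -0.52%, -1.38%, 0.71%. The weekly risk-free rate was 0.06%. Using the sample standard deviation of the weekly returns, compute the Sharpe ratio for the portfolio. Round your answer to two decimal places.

-0.48

Mean return μ = -3.030 / 5 = -0.6060%
Sample σ = √[Σ(r − μ)² / 4] = √[7.6555 / 4] = √1.9139 = 1.3834%
Sharpe = (μ − rf) / σ = (-0.6060 − 0.06) / 1.3834 = -0.6660 / 1.3834 = -0.4814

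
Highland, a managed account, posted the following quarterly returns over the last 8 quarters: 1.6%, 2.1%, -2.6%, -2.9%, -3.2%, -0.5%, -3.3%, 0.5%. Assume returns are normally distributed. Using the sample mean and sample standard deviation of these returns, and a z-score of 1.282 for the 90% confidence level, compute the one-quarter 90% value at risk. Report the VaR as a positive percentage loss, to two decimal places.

μ = (1.6 + 2.1 − 2.6 − 2.9 − 3.2 − 0.5 − 3.3 + 0.5) / 8 = -1.0375%
Sample std dev = √[35.1588 / 7] = 2.2411%
VaR = −(μ − z·σ) = −(-1.0375 − 1.282 × 2.2411) = −(-3.9106) = 3.9106%

3.91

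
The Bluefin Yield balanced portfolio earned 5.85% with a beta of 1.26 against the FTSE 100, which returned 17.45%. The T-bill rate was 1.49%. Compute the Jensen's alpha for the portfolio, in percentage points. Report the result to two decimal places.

CAPM expected return = Rf + β(Rm − Rf) = 1.49% + 1.26 × (17.45% − 1.49%) = 1.49 + 1.26 × 15.96 = 21.5996%
Jensen's α = Rp − E[R] = 5.85% − 21.5996% = -15.7496

-15.75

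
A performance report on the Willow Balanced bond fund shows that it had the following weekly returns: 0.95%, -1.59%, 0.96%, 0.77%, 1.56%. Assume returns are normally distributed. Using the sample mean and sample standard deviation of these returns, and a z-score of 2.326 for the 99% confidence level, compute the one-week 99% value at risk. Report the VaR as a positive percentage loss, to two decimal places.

r̄ = (0.95 − 1.59 + 0.96 + 0.77 + 1.56) / 5 = 2.650 / 5 = 0.5300%
Σ(r − r̄)² = (0.95 − 0.5300)² + (-1.59 − 0.5300)² + … = 5.9742
sample σ = √(5.9742 / 4) = √1.4936 = 1.2221%
VaR = −(r̄ − z·σ) = −(0.5300 − 2.326 × 1.2221) = −(-2.3126) = 2.3126%

2.31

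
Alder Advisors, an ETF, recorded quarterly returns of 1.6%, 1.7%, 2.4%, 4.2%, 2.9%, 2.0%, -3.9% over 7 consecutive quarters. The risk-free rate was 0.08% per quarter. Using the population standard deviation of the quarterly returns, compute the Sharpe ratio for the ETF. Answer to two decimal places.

Mean return r̄ = 10.90 / 7 = 1.5571%
Σ(r − r̄)² = 39.4971; population σ = √(39.4971/7) = 2.3754%
Sharpe = (r̄ − rf) / σ = (1.5571 − 0.08) / 2.3754 = 1.4771 / 2.3754 = 0.6218

0.62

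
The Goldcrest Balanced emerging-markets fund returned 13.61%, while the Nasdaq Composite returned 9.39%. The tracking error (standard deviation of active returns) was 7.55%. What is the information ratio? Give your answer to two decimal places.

IR = (Rp − Rb) / TE = (13.61% − 9.39%) / 7.55% = 4.22% / 7.55% = 0.5589

0.56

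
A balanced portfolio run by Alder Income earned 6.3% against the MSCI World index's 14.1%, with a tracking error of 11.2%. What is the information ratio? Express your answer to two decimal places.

IR = (Rp − Rb) / TE = (6.3% − 14.1%) / 11.2% = -7.80% / 11.2% = -0.6964

-0.70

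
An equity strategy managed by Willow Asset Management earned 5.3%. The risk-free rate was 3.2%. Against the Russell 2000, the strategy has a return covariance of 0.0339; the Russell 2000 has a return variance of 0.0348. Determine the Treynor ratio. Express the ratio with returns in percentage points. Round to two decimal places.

2.16

β = Cov / Var = 0.0339 / 0.0348 = 0.9741
Treynor = (Rp − Rf) / β = (5.3% − 3.2%) / 0.9741 = 2.10 / 0.9741 = 2.1558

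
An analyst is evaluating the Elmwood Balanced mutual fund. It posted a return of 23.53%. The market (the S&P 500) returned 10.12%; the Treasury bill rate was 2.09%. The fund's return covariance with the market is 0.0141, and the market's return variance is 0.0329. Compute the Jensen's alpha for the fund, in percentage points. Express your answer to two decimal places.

18.00

β = Cov / Var = 0.0141 / 0.0329 = 0.4286
E[R] = Rf + β(Rm − Rf) = 2.09% + 0.4286 × (10.12% − 2.09%) = 5.5317%
α = Rp − E[R] = 23.53% − 5.5317% = 17.9983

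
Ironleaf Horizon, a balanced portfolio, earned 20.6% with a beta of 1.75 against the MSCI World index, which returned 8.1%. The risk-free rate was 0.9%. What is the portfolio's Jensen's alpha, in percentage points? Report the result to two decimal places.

CAPM expected return = Rf + β(Rm − Rf) = 0.9% + 1.75 × (8.1% − 0.9%) = 0.9 + 1.75 × 7.20 = 13.5000%
Jensen's α = Rp − E[R] = 20.6% − 13.5000% = 7.1000

7.10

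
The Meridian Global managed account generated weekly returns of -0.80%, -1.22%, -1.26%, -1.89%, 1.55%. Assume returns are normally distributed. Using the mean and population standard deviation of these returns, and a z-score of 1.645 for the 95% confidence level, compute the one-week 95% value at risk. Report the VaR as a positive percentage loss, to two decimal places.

r̄ = (-0.8 − 1.22 − 1.26 − 1.89 + 1.55) / 5 = -3.620 / 5 = -0.7240%
Population σ = √[Σ(r − r̄)² / 5] = √[7.0697 / 5] = √1.4139 = 1.1891%
VaR = −(r̄ − z·σ) = −(-0.7240 − 1.645 × 1.1891) = −(-2.6801) = 2.6801%

2.68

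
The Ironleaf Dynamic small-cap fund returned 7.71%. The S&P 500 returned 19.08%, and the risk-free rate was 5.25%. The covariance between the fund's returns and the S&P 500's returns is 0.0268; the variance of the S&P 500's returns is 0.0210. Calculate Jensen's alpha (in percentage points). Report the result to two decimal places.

β = Cov / Var = 0.0268 / 0.0210 = 1.2762
E[R] = Rf + β(Rm − Rf) = 5.25% + 1.2762 × (19.08% − 5.25%) = 22.8998%
α = Rp − E[R] = 7.71% − 22.8998% = -15.1898

-15.19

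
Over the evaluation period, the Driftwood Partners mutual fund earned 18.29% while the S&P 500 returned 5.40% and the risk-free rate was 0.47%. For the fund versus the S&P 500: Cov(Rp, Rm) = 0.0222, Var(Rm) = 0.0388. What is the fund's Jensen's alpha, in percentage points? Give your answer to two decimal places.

15.00

β = Cov / Var = 0.0222 / 0.0388 = 0.5722
E[R] = Rf + β(Rm − Rf) = 0.47% + 0.5722 × (5.40% − 0.47%) = 3.2909%
α = Rp − E[R] = 18.29% − 3.2909% = 14.9991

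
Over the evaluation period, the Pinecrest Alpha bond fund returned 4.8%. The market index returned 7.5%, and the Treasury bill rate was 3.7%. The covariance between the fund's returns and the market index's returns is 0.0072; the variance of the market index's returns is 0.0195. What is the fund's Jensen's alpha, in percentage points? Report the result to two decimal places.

-0.30

β = Cov / Var = 0.0072 / 0.0195 = 0.3692
E[R] = Rf + β(Rm − Rf) = 3.7% + 0.3692 × (7.5% − 3.7%) = 5.1030%
α = Rp − E[R] = 4.8% − 5.1030% = -0.3030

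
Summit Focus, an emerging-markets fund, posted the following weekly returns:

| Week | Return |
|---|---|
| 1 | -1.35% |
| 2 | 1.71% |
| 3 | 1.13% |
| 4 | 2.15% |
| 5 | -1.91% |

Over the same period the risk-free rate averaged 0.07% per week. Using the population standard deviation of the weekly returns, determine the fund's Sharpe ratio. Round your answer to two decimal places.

0.17

r̄ = (-1.35 + 1.71 + 1.13 + 2.15 − 1.91) / 5 = 1.730 / 5 = 0.3460%
Σ(r − r̄)² = (-1.35 − 0.3460)² + (1.71 − 0.3460)² + (1.13 − 0.3460)² + … = 13.6955
σ = √[13.6955 / 5] = 1.6550%
Sharpe = (r̄ − rf) / σ = (0.3460 − 0.07) / 1.6550 = 0.2760 / 1.6550 = 0.1668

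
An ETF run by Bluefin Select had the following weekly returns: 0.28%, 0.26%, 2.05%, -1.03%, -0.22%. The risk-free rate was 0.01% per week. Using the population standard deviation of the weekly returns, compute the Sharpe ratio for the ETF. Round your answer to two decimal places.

Mean return r̄ = 1.340 / 5 = 0.2680%
Population σ = √[Σ(r − r̄)² / 5] = √[5.0987 / 5] = √1.0197 = 1.0098%
Sharpe = (r̄ − rf) / σ = (0.2680 − 0.01) / 1.0098 = 0.2580 / 1.0098 = 0.2555

0.26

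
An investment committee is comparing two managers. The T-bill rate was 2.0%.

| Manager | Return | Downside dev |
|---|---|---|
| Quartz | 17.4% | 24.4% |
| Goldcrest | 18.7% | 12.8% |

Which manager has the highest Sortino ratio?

Goldcrest

Quartz: Sortino ratio = (17.4% − 2.0%) / 24.4% = 0.631
Goldcrest: Sortino ratio = (18.7% − 2.0%) / 12.8% = 1.305
Highest: Goldcrest (1.305).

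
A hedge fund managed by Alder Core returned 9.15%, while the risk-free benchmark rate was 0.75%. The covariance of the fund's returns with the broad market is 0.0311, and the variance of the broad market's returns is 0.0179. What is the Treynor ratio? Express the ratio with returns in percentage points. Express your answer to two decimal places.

4.83

β = Cov / Var = 0.0311 / 0.0179 = 1.7374
Treynor = (Rp − Rf) / β = (9.15% − 0.75%) / 1.7374 = 8.40 / 1.7374 = 4.8348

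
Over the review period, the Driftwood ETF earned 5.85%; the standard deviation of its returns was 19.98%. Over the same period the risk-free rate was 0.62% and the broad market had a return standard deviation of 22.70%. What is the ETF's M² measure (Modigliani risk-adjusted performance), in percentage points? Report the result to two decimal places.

6.56

Sharpe = (Rp − Rf) / σp = (5.85% − 0.62%) / 19.98% = 0.2618
M² = Rf + Sharpe × σm = 0.62% + 0.2618 × 22.70% = 6.5629%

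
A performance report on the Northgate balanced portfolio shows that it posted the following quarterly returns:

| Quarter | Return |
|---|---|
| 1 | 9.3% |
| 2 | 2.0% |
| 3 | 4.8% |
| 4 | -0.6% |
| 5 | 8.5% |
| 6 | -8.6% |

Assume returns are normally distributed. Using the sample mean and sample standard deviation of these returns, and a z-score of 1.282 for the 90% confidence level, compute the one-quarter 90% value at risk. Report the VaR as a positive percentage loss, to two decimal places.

Mean return r̄ = 15.40 / 6 = 2.5667%
Sample σ = √[Σ(r − r̄)² / 5] = √[220.5733 / 5] = √44.1147 = 6.6419%
VaR = −(r̄ − z·σ) = −(2.5667 − 1.282 × 6.6419) = −(-5.9482) = 5.9482%

5.95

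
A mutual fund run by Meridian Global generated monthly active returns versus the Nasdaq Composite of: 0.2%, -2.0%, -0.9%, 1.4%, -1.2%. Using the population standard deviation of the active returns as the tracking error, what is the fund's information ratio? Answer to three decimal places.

-0.423

r̄ = (0.2 − 2 − 0.9 + 1.4 − 1.2) / 5 = -0.5000%
Σ(r − r̄)² = 7.0000; population σ = √(7.0000/5) = 1.1832%
IR = r̄ / tracking error = -0.5000 / 1.1832 = -0.4226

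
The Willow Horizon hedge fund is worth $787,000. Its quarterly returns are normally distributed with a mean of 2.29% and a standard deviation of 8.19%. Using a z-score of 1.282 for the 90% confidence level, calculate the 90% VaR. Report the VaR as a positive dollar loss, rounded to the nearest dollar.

Return at the 90% tail: μ − z·σ = 2.29% − 1.282 × 8.19% = 2.29 − 10.49958 = -8.20958%
VaR = −(-8.20958%) × $787,000 = 8.20958% × $787,000 = $64,609

$64,609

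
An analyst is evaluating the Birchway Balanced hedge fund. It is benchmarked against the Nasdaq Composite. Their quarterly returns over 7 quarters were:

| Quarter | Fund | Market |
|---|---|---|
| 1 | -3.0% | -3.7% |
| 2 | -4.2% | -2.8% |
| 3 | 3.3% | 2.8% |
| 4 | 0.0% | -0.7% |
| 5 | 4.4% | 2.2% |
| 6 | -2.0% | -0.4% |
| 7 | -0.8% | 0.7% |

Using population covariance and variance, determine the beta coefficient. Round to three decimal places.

1.188

r̄p = -0.3286%,  r̄m = -0.2714%
Cov = Σ(rp − r̄p)(rm − r̄m) / 7 = 5.9137
Var(rm) = Σ(rm − r̄m)² / 7 = 4.9763
β = Cov / Var = 5.9137 / 4.9763 = 1.1884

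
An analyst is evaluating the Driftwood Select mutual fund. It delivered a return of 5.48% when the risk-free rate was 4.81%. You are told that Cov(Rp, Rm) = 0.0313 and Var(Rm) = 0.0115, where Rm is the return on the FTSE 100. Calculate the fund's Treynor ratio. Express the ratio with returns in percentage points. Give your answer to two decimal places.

β = Cov / Var = 0.0313 / 0.0115 = 2.7217
Treynor = (Rp − Rf) / β = (5.48% − 4.81%) / 2.7217 = 0.67 / 2.7217 = 0.2462

0.25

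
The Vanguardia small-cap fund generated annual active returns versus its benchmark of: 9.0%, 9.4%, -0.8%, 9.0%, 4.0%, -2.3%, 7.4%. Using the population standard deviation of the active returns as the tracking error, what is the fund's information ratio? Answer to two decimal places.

1.12

Mean return r̄ = 35.70 / 7 = 5.1000%
Population σ = √[Σ(r − r̄)² / 7] = √[144.9800 / 7] = √20.7114 = 4.5510%
IR = r̄ / tracking error = 5.1000 / 4.5510 = 1.1206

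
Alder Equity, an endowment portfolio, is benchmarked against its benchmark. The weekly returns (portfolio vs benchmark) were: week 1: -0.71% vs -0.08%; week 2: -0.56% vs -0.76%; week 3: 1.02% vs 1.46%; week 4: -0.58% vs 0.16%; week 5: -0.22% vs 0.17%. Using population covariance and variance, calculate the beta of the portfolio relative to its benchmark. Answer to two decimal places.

r̄p = -0.2100%,  r̄m = 0.1900%
Cov = Σ(rp − r̄p)(rm − r̄m) / 5 = 0.4082
Var(rm) = Σ(rm − r̄m)² / 5 = 0.5179
β = Cov / Var = 0.4082 / 0.5179 = 0.7882

0.79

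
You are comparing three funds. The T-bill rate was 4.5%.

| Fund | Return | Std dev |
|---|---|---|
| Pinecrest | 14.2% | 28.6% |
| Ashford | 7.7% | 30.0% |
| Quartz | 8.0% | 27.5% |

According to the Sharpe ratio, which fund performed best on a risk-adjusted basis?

Pinecrest: Sharpe ratio = (14.2% − 4.5%) / 28.6% = 0.339
Ashford: Sharpe ratio = (7.7% − 4.5%) / 30.0% = 0.107
Quartz: Sharpe ratio = (8.0% − 4.5%) / 27.5% = 0.127
Highest: Pinecrest (0.339).

Pinecrest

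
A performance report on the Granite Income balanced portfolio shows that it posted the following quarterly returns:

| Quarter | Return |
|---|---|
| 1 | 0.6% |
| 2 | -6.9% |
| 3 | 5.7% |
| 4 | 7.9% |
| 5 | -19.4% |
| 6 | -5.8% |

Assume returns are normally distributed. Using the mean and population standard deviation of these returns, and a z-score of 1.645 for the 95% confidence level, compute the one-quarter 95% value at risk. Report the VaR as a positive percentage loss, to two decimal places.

r̄ = (0.6 − 6.9 + 5.7 + 7.9 − 19.4 − 5.8) / 6 = -2.9833%
Σ(r − r̄)² = (0.6 − (-2.9833))² + (-6.9 − (-2.9833))² + (5.7 − (-2.9833))² + … = 499.4683
population σ = √(499.4683 / 6) = √83.2447 = 9.1239%
VaR = −(r̄ − z·σ) = −(-2.9833 − 1.645 × 9.1239) = −(-17.9921) = 17.9921%

17.99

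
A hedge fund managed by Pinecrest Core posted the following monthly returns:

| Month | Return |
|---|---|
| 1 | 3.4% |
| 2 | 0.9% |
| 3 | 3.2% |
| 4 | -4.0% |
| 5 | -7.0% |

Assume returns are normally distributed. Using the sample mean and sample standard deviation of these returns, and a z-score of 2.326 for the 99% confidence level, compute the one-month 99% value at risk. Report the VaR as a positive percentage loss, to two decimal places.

11.43

Mean return r̄ = -3.50 / 5 = -0.7000%
Sample σ = √[Σ(r − r̄)² / 4] = √[85.1600 / 4] = √21.2900 = 4.6141%
VaR = −(r̄ − z·σ) = −(-0.7000 − 2.326 × 4.6141) = −(-11.4324) = 11.4324%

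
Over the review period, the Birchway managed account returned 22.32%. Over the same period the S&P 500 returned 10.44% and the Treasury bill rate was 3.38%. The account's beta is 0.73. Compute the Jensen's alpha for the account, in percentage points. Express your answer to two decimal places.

CAPM expected return = Rf + β(Rm − Rf) = 3.38% + 0.73 × (10.44% − 3.38%) = 3.38 + 0.73 × 7.06 = 8.5338%
Jensen's α = Rp − E[R] = 22.32% − 8.5338% = 13.7862

13.79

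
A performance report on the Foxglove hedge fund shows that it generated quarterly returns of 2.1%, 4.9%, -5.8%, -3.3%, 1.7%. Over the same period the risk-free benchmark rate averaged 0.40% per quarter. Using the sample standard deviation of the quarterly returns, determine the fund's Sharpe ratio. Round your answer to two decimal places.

r̄ = (2.1 + 4.9 − 5.8 − 3.3 + 1.7) / 5 = -0.0800%
Sample σ = √[Σ(r − r̄)² / 4] = √[75.8080 / 4] = √18.9520 = 4.3534%
Sharpe = (r̄ − rf) / σ = (-0.0800 − 0.4) / 4.3534 = -0.4800 / 4.3534 = -0.1103

-0.11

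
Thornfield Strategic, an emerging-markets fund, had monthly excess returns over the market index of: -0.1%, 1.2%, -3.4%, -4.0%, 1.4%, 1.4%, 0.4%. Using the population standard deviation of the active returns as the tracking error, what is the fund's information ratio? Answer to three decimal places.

r̄ = (-0.1 + 1.2 − 3.4 − 4 + 1.4 + 1.4 + 0.4) / 7 = -0.4429%
Σ(r − r̄)² = (-0.1 − (-0.4429))² + (1.2 − (-0.4429))² + (-3.4 − (-0.4429))² + … = 31.7171
σ = √[31.7171 / 7] = 2.1286%
IR = r̄ / tracking error = -0.4429 / 2.1286 = -0.2081

-0.208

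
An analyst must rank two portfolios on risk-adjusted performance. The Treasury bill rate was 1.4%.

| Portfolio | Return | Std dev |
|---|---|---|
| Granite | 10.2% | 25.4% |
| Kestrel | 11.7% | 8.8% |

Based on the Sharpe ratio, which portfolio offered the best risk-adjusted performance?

Granite: Sharpe ratio = (10.2% − 1.4%) / 25.4% = 0.346
Kestrel: Sharpe ratio = (11.7% − 1.4%) / 8.8% = 1.170
Highest: Kestrel (1.170).

Kestrel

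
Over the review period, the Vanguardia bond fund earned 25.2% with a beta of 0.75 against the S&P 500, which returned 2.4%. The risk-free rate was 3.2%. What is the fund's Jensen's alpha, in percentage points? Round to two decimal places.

CAPM expected return = Rf + β(Rm − Rf) = 3.2% + 0.75 × (2.4% − 3.2%) = 3.2 + 0.75 × -0.80 = 2.6000%
Jensen's α = Rp − E[R] = 25.2% − 2.6000% = 22.6000

22.60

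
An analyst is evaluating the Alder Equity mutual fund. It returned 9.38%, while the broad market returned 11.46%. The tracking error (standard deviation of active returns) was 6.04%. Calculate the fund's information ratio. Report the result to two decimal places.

IR = (Rp − Rb) / TE = (9.38% − 11.46%) / 6.04% = -2.08% / 6.04% = -0.3444

-0.34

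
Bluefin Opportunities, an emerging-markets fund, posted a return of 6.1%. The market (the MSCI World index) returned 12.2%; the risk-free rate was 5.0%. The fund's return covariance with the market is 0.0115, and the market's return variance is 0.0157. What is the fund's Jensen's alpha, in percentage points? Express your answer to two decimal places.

-4.17

β = Cov / Var = 0.0115 / 0.0157 = 0.7325
E[R] = Rf + β(Rm − Rf) = 5.0% + 0.7325 × (12.2% − 5.0%) = 10.2740%
α = Rp − E[R] = 6.1% − 10.2740% = -4.1740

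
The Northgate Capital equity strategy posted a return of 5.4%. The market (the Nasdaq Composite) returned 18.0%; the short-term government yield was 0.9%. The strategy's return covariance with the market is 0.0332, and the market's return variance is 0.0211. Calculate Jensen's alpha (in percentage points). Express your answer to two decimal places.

β = Cov / Var = 0.0332 / 0.0211 = 1.5735
E[R] = Rf + β(Rm − Rf) = 0.9% + 1.5735 × (18.0% − 0.9%) = 27.8069%
α = Rp − E[R] = 5.4% − 27.8069% = -22.4069

-22.41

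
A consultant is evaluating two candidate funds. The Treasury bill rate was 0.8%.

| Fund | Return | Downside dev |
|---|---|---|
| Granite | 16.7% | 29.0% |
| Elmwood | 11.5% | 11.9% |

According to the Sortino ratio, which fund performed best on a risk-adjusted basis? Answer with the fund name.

Elmwood

Granite: Sortino ratio = (16.7% − 0.8%) / 29.0% = 0.548
Elmwood: Sortino ratio = (11.5% − 0.8%) / 11.9% = 0.899
Highest: Elmwood (0.899).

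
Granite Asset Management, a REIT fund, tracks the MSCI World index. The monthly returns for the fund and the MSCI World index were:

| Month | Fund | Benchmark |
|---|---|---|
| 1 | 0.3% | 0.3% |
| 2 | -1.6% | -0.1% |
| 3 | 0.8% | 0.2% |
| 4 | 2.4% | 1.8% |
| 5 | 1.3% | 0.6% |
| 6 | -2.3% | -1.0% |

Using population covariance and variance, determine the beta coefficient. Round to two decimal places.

1.80

r̄p = 0.1500%,  r̄m = 0.3000%
Cov = Σ(rp − r̄p)(rm − r̄m) / 6 = 1.2567
Var(rm) = Σ(rm − r̄m)² / 6 = 0.7000
β = Cov / Var = 1.2567 / 0.7000 = 1.7953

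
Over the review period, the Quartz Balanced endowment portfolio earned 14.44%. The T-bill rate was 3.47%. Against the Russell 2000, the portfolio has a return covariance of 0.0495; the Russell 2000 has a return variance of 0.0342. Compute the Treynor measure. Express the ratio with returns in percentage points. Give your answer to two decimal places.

β = Cov / Var = 0.0495 / 0.0342 = 1.4474
Treynor = (Rp − Rf) / β = (14.44% − 3.47%) / 1.4474 = 10.97 / 1.4474 = 7.5791

7.58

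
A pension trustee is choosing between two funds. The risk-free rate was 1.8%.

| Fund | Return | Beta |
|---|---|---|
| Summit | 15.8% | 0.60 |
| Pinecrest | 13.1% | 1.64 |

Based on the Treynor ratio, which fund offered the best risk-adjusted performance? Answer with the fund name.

Summit

Summit: Treynor = (15.8% − 1.8%) / 0.60 = 23.333
Pinecrest: Treynor = (13.1% − 1.8%) / 1.64 = 6.890
Highest: Summit (23.333).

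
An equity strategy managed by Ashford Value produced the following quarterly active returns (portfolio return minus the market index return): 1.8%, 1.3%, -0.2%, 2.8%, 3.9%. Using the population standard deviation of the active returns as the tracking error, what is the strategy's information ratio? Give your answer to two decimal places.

1.39

Mean return r̄ = 9.60 / 5 = 1.9200%
Population σ = √[Σ(r − r̄)² / 5] = √[9.5880 / 5] = √1.9176 = 1.3848%
IR = r̄ / tracking error = 1.9200 / 1.3848 = 1.3865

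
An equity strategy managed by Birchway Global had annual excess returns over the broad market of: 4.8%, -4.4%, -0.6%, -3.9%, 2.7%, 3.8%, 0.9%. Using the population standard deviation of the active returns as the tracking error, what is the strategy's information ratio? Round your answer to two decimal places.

0.14

r̄ = (4.8 − 4.4 − 0.6 − 3.9 + 2.7 + 3.8 + 0.9) / 7 = 3.30 / 7 = 0.4714%
Σ(r − r̄)² = (4.8 − 0.4714)² + (-4.4 − 0.4714)² + (-0.6 − 0.4714)² + … = 78.9543
population σ = √(78.9543 / 7) = √11.2792 = 3.3585%
IR = r̄ / tracking error = 0.4714 / 3.3585 = 0.1404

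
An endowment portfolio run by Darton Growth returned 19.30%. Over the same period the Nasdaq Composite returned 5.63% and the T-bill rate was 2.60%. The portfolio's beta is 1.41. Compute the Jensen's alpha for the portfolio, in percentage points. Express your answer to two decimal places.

12.43

CAPM expected return = Rf + β(Rm − Rf) = 2.60% + 1.41 × (5.63% − 2.60%) = 2.6 + 1.41 × 3.03 = 6.8723%
Jensen's α = Rp − E[R] = 19.30% − 6.8723% = 12.4277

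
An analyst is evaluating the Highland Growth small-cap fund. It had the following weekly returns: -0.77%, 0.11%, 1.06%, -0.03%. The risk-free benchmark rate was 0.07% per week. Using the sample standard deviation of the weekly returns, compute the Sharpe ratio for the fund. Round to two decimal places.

μ = (-0.77 + 0.11 + 1.06 − 0.03) / 4 = 0.370 / 4 = 0.0925%
Sample σ = √[Σ(r − μ)² / 3] = √[1.6953 / 3] = √0.5651 = 0.7517%
Sharpe = (μ − rf) / σ = (0.0925 − 0.07) / 0.7517 = 0.0225 / 0.7517 = 0.0299

0.03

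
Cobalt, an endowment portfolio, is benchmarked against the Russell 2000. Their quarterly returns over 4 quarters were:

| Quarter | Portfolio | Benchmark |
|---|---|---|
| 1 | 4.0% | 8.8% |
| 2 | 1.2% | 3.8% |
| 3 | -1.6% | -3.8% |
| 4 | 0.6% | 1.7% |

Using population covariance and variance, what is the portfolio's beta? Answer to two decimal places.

r̄p = 1.0500%,  r̄m = 2.6250%
Cov = Σ(rp − r̄p)(rm − r̄m) / 4 = 8.9588
Var(rm) = Σ(rm − r̄m)² / 4 = 20.4119
β = Cov / Var = 8.9588 / 20.4119 = 0.4389

0.44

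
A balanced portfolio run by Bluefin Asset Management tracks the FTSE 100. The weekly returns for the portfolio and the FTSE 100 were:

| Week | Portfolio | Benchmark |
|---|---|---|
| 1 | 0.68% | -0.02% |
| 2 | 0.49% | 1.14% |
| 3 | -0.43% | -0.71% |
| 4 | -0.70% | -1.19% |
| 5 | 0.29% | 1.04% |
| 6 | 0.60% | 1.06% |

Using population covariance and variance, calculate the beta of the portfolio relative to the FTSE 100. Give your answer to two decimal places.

0.47

r̄p = 0.1550%,  r̄m = 0.2200%
Cov = Σ(rp − r̄p)(rm − r̄m) / 6 = 0.4027
Var(rm) = Σ(rm − r̄m)² / 6 = 0.8558
β = Cov / Var = 0.4027 / 0.8558 = 0.4706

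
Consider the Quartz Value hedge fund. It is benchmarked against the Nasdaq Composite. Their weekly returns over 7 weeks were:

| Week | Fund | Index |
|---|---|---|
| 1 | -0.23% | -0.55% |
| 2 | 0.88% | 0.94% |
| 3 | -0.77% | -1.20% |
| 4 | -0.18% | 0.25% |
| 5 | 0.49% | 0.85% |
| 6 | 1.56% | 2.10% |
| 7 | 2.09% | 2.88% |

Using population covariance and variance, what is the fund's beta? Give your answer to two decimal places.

r̄p = 0.5486%,  r̄m = 0.7529%
Cov = Σ(rp − r̄p)(rm − r̄m) / 7 = 1.2362
Var(rm) = Σ(rm − r̄m)² / 7 = 1.7354
β = Cov / Var = 1.2362 / 1.7354 = 0.7123

0.71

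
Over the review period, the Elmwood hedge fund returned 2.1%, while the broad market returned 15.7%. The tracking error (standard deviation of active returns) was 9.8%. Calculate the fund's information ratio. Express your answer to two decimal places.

-1.39

IR = (Rp − Rb) / TE = (2.1% − 15.7%) / 9.8% = -13.60% / 9.8% = -1.3878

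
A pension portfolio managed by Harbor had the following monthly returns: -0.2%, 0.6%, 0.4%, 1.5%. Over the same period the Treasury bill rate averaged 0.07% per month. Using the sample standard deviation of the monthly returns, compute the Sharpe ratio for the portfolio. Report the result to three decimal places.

r̄ = (-0.2 + 0.6 + 0.4 + 1.5) / 4 = 0.5750%
Sample σ = √[Σ(r − r̄)² / 3] = √[1.4875 / 3] = √0.4958 = 0.7041%
Sharpe = (r̄ − rf) / σ = (0.5750 − 0.07) / 0.7041 = 0.5050 / 0.7041 = 0.7172

0.717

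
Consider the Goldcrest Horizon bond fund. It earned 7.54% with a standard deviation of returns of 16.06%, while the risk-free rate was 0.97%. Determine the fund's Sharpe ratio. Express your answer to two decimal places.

0.41

Sharpe = (Rp − Rf) / σp = (7.54% − 0.97%) / 16.06% = 6.57% / 16.06% = 0.4091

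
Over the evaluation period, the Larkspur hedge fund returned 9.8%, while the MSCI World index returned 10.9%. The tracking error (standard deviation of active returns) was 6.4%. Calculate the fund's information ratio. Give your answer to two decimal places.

IR = (Rp − Rb) / TE = (9.8% − 10.9%) / 6.4% = -1.10% / 6.4% = -0.1719

-0.17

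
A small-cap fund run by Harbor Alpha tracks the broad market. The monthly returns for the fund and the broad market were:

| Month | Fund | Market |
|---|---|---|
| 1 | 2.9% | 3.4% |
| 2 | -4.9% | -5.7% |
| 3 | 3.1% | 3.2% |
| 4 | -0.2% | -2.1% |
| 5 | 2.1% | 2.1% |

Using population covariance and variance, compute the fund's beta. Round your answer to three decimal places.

0.826

r̄p = 0.6000%,  r̄m = 0.1800%
Cov = Σ(rp − r̄p)(rm − r̄m) / 5 = 10.4000
Var(rm) = Σ(rm − r̄m)² / 5 = 12.5896
β = Cov / Var = 10.4000 / 12.5896 = 0.8261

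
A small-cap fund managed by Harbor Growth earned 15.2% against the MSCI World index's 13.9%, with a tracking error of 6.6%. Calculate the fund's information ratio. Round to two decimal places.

0.20

IR = (Rp − Rb) / TE = (15.2% − 13.9%) / 6.6% = 1.30% / 6.6% = 0.1970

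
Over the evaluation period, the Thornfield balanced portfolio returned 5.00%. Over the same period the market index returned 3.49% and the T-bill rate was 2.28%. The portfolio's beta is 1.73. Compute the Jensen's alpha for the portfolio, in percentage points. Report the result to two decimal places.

CAPM expected return = Rf + β(Rm − Rf) = 2.28% + 1.73 × (3.49% − 2.28%) = 2.28 + 1.73 × 1.21 = 4.3733%
Jensen's α = Rp − E[R] = 5.00% − 4.3733% = 0.6267

0.63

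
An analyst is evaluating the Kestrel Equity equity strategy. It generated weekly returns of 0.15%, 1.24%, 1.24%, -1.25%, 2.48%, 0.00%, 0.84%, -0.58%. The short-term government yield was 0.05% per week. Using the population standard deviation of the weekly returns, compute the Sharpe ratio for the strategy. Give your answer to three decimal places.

r̄ = (0.15 + 1.24 + 1.24 − 1.25 + 2.48 + 0 + 0.84 − 0.58) / 8 = 4.120 / 8 = 0.5150%
Σ(r − r̄)² = (0.15 − 0.5150)² + (1.24 − 0.5150)² + (1.24 − 0.5150)² + … = 9.7308
population σ = √(9.7308 / 8) = √1.2164 = 1.1029%
Sharpe = (r̄ − rf) / σ = (0.5150 − 0.05) / 1.1029 = 0.4650 / 1.1029 = 0.4216

0.422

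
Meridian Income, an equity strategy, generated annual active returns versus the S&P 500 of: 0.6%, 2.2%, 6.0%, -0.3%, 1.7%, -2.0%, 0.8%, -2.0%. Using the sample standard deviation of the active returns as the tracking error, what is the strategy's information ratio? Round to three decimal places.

Mean return μ = 7.00 / 8 = 0.8750%
Σ(r − μ)² = (0.6 − 0.8750)² + (2.2 − 0.8750)² + (6 − 0.8750)² + … = 46.6950
sample σ = √(46.6950 / 7) = √6.6707 = 2.5828%
IR = μ / tracking error = 0.8750 / 2.5828 = 0.3388

0.339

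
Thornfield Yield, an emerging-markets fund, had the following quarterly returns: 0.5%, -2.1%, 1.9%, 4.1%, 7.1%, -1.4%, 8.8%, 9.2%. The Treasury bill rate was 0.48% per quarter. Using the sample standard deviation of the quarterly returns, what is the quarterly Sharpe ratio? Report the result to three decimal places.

μ = (0.5 − 2.1 + 1.9 + 4.1 + 7.1 − 1.4 + 8.8 + 9.2) / 8 = 3.5125%
Σ(r − μ)² = 140.8288; sample σ = √(140.8288/7) = 4.4854%
Sharpe = (μ − rf) / σ = (3.5125 − 0.48) / 4.4854 = 3.0325 / 4.4854 = 0.6761

0.676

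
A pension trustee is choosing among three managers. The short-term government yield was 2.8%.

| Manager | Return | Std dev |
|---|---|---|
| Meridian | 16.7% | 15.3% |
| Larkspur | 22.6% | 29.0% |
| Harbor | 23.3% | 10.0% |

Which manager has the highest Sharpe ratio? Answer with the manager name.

Harbor

Meridian: Sharpe ratio = (16.7% − 2.8%) / 15.3% = 0.908
Larkspur: Sharpe ratio = (22.6% − 2.8%) / 29.0% = 0.683
Harbor: Sharpe ratio = (23.3% − 2.8%) / 10.0% = 2.050
Highest: Harbor (2.050).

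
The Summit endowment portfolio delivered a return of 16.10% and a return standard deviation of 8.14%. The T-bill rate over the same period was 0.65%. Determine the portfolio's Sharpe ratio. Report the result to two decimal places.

Sharpe = (Rp − Rf) / σp = (16.10% − 0.65%) / 8.14% = 15.45% / 8.14% = 1.8980

1.90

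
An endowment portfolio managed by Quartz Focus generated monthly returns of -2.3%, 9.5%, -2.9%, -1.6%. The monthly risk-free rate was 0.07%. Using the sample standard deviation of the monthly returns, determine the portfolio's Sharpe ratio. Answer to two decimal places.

0.10

r̄ = (-2.3 + 9.5 − 2.9 − 1.6) / 4 = 2.70 / 4 = 0.6750%
Σ(r − r̄)² = 104.6875; sample σ = √(104.6875/3) = 5.9073%
Sharpe = (r̄ − rf) / σ = (0.6750 − 0.07) / 5.9073 = 0.6050 / 5.9073 = 0.1024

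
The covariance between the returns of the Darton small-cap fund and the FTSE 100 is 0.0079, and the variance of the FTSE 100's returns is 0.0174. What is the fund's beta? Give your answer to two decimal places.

β = Cov(Rp, Rm) / Var(Rm) = 0.0079 / 0.0174 = 0.4540

0.45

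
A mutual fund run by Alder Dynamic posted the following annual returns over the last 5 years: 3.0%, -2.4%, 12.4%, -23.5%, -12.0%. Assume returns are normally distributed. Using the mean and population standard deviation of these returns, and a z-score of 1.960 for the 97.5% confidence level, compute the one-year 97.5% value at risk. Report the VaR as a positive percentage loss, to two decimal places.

28.72

Mean return r̄ = -22.50 / 5 = -4.5000%
Σ(r − r̄)² = (3 − (-4.5000))² + (-2.4 − (-4.5000))² + (12.4 − (-4.5000))² + … = 763.5200
σ = √[763.5200 / 5] = 12.3573%
VaR = −(r̄ − z·σ) = −(-4.5000 − 1.960 × 12.3573) = −(-28.7203) = 28.7203%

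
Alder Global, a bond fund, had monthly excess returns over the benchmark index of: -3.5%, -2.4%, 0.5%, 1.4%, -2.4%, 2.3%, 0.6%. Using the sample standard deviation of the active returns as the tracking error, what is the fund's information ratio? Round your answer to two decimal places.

μ = (-3.5 − 2.4 + 0.5 + 1.4 − 2.4 + 2.3 + 0.6) / 7 = -3.50 / 7 = -0.5000%
Sample σ = √[Σ(r − μ)² / 6] = √[29.8800 / 6] = √4.9800 = 2.2316%
IR = μ / tracking error = -0.5000 / 2.2316 = -0.2241

-0.22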